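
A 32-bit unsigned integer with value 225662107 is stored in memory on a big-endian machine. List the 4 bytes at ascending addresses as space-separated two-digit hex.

225662107 in hexadecimal, padded to 32 bits, is 0x0D73549B.
Split into bytes (most-significant first): 0D 73 54 9B.
Big-endian stores the most-significant byte at the lowest address.
So the memory order matches the most-significant-first order: 0D 73 54 9B.

0D 73 54 9B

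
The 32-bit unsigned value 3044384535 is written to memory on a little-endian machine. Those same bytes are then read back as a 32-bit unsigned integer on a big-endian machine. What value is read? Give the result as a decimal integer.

396326325

3044384535 in 32-bit hexadecimal is 0xB5759F17.
Stored little-endian, the bytes at ascending addresses are 17 9F 75 B5.
Read back as big-endian, the last byte is least significant, giving 0x179F75B5.
0x179F75B5 = 396326325.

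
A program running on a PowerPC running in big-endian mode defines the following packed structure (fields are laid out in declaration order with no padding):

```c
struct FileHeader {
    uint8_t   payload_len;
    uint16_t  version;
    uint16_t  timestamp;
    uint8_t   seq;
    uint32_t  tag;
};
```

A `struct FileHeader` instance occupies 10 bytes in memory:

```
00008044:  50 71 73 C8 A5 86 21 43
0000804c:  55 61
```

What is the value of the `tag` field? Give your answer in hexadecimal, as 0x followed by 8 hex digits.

0x21435561

`tag` follows `payload_len` (1 B), `version` (2 B), `timestamp` (2 B), `seq` (1 B), so it starts at offset 1 + 2 + 2 + 1 = 6 and occupies 4 bytes.
Bytes at offsets 6..9: 21 43 55 61.
Big-endian: lowest address holds the most-significant byte.
The bytes are already most-significant first: 0x21435561.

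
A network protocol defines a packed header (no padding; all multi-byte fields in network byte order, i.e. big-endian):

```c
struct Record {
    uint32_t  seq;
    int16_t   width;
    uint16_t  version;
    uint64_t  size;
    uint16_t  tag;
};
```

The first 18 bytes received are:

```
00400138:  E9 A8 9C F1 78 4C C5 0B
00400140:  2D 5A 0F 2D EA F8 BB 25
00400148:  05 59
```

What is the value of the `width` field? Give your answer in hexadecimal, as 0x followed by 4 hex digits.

`width` follows `seq` (4 bytes), so it starts at byte offset 4 and occupies 2 bytes.
Bytes at offsets 4..5: 78 4C.
Big-endian stores the most-significant byte at the lowest address.
The bytes are already most-significant first: 0x784C.

0x784C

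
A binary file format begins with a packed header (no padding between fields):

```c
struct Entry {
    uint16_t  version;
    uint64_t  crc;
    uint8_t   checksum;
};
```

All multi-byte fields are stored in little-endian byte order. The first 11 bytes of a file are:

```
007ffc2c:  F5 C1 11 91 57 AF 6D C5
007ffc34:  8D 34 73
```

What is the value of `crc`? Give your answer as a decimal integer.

3786899936572313873

`crc` follows `version` (2 bytes), so it starts at byte offset 2 and occupies 8 bytes.
Bytes at offsets 2..9: 11 91 57 AF 6D C5 8D 34.
In little-endian order the low byte comes first in memory.
Reassemble most-significant byte first: 34 8D C5 6D AF 57 91 11 → 0x348DC56DAF579111.
0x348DC56DAF579111 = 3786899936572313873.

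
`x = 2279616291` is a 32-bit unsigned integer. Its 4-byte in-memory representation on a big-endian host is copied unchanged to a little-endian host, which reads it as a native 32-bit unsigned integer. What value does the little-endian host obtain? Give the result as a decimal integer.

2279616291 in 32-bit hexadecimal is 0x87E02F23.
Stored big-endian, the bytes at ascending addresses are 87 E0 2F 23.
Read back as little-endian, the first byte is least significant, giving 0x232FE087.
0x232FE087 = 590340231.

590340231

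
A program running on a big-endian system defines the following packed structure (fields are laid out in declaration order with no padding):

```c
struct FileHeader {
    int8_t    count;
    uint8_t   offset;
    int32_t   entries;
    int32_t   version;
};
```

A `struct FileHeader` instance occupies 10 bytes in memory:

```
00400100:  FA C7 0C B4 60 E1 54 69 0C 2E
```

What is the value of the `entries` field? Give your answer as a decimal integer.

`entries` follows `count` (1 B), `offset` (1 B), so it starts at offset 1 + 1 = 2 and occupies 4 bytes.
Bytes at offsets 2..5: 0C B4 60 E1.
In big-endian order the high byte comes first in memory.
The bytes are already most-significant first: 0x0CB460E1.
0x0CB460E1 = 213147873.

213147873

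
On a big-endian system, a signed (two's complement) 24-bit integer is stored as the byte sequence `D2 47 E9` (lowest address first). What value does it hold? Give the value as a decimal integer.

-2996247

Big-endian stores the most-significant byte at the lowest address.
The bytes are already most-significant first: 0xD247E9.
Top bit is set, so as a signed 24-bit value this is 0xD247E9 − 2^24 = -2996247.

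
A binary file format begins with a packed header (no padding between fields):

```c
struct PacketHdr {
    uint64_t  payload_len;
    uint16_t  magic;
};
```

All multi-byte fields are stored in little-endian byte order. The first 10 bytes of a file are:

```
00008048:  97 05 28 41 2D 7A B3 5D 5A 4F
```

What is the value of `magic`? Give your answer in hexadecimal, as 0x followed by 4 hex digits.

`magic` follows `payload_len` (8 bytes), so it starts at byte offset 8 and occupies 2 bytes.
Bytes at offsets 8..9: 5A 4F.
Little-endian: lowest address holds the least-significant byte.
Reassemble most-significant byte first: 4F 5A → 0x4F5A.

0x4F5A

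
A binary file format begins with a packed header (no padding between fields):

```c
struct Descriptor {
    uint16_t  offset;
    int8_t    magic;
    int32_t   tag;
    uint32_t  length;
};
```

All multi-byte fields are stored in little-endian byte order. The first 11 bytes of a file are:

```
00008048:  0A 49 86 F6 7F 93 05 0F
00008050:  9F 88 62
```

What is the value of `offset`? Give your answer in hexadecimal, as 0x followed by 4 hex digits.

`offset` is the first field, at byte offset 0, occupying 2 bytes.
Bytes at offsets 0..1: 0A 49.
Little-endian stores the least-significant byte at the lowest address.
Reassemble most-significant byte first: 49 0A → 0x490A.

0x490A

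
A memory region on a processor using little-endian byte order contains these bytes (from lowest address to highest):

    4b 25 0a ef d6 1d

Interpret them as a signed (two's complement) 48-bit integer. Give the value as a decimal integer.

Little-endian stores the least-significant byte at the lowest address.
Reassemble most-significant byte first: 1D D6 EF 0A 25 4B → 0x1DD6EF0A254B.
0x1DD6EF0A254B = 32808970626379.

32808970626379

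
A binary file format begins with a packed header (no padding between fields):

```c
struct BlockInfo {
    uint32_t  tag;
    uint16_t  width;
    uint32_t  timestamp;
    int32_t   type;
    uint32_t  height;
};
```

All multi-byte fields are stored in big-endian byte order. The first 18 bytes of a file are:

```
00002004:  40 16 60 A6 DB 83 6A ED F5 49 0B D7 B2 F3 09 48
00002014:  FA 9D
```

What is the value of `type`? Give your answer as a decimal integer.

198685427

`type` follows `tag` (4 B), `width` (2 B), `timestamp` (4 B), so it starts at offset 4 + 2 + 4 = 10 and occupies 4 bytes.
Bytes at offsets 10..13: 0B D7 B2 F3.
In big-endian order the high byte comes first in memory.
The bytes are already most-significant first: 0x0BD7B2F3.
0x0BD7B2F3 = 198685427.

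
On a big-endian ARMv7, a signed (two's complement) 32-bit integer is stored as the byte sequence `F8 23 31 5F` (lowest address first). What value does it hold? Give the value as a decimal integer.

In big-endian order the high byte comes first in memory.
The bytes are already most-significant first: 0xF823315F.
Top bit is set, so as a signed 32-bit value this is 0xF823315F − 2^32 = -131911329.

-131911329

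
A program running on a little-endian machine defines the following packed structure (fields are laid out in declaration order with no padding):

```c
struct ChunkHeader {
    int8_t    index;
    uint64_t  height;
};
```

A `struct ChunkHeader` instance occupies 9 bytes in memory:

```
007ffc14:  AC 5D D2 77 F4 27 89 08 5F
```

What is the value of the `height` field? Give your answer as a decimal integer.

`height` follows `index` (1 byte), so it starts at byte offset 1 and occupies 8 bytes.
Bytes at offsets 1..8: 5D D2 77 F4 27 89 08 5F.
Little-endian: lowest address holds the least-significant byte.
Reassemble most-significant byte first: 5F 08 89 27 F4 77 D2 5D → 0x5F088927F477D25D.
0x5F088927F477D25D = 6847874038115062365.

6847874038115062365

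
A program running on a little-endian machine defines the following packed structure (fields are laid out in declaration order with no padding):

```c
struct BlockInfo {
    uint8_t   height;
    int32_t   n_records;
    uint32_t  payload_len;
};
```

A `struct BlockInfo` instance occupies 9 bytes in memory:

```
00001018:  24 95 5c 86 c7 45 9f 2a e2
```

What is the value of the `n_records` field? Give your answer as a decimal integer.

-947495787

`n_records` follows `height` (1 byte), so it starts at byte offset 1 and occupies 4 bytes.
Bytes at offsets 1..4: 95 5C 86 C7.
Little-endian: lowest address holds the least-significant byte.
Reassemble most-significant byte first: C7 86 5C 95 → 0xC7865C95.
Top bit is set, so as a signed 32-bit value this is 0xC7865C95 − 2^32 = -947495787.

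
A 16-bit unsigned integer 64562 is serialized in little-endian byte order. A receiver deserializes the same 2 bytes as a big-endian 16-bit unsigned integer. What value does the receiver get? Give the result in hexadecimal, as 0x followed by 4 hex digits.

64562 in 16-bit hexadecimal is 0xFC32.
Stored little-endian, the bytes at ascending addresses are 32 FC.
Read back as big-endian, the last byte is least significant, giving 0x32FC.

0x32FC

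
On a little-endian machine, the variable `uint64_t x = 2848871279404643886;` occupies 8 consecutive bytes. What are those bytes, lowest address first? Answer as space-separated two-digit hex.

2848871279404643886 in hexadecimal, padded to 64 bits, is 0x27893955ABB9F62E.
Split into bytes (most-significant first): 27 89 39 55 AB B9 F6 2E.
Little-endian: lowest address holds the least-significant byte.
So at ascending addresses the bytes are 2E F6 B9 AB 55 39 89 27.

2E F6 B9 AB 55 39 89 27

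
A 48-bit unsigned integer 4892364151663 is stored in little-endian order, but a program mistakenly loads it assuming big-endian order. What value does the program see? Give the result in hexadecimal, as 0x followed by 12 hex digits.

4892364151663 in 48-bit hexadecimal is 0x047317A09B6F.
Stored little-endian, the bytes at ascending addresses are 6F 9B A0 17 73 04.
Read back as big-endian, the last byte is least significant, giving 0x6F9BA0177304.

0x6F9BA0177304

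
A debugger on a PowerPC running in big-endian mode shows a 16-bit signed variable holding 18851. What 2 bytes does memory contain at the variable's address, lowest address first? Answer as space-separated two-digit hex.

49 A3

18851 in hexadecimal, padded to 16 bits, is 0x49A3.
Split into bytes (most-significant first): 49 A3.
Big-endian stores the most-significant byte at the lowest address.
So the memory order matches the most-significant-first order: 49 A3.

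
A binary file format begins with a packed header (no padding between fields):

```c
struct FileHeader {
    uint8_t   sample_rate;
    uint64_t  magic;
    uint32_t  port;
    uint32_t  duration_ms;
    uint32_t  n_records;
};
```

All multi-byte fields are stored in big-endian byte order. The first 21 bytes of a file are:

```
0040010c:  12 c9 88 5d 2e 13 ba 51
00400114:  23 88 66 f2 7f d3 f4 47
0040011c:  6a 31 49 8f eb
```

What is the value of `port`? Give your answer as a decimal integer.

`port` follows `sample_rate` (1 B), `magic` (8 B), so it starts at offset 1 + 8 = 9 and occupies 4 bytes.
Bytes at offsets 9..12: 88 66 F2 7F.
In big-endian order the high byte comes first in memory.
The bytes are already most-significant first: 0x8866F27F.
0x8866F27F = 2288448127.

2288448127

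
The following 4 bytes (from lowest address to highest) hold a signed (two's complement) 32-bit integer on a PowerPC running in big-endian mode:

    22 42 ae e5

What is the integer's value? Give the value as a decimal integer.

Big-endian stores the most-significant byte at the lowest address.
The bytes are already most-significant first: 0x2242AEE5.
0x2242AEE5 = 574795493.

574795493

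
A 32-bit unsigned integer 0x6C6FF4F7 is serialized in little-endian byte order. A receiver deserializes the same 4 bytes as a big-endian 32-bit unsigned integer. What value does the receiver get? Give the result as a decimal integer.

Stored little-endian, the bytes at ascending addresses are F7 F4 6F 6C.
Read back as big-endian, the last byte is least significant, giving 0xF7F46F6C.
0xF7F46F6C = 4159991660.

4159991660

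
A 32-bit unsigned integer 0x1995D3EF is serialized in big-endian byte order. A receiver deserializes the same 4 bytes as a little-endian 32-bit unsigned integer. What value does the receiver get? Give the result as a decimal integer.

4023620889

Stored big-endian, the bytes at ascending addresses are 19 95 D3 EF.
Read back as little-endian, the first byte is least significant, giving 0xEFD39519.
0xEFD39519 = 4023620889.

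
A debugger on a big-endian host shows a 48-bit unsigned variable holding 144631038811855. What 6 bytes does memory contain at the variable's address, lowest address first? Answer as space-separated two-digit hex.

144631038811855 in hexadecimal, padded to 48 bits, is 0x838A89B11ECF.
Split into bytes (most-significant first): 83 8A 89 B1 1E CF.
In big-endian order the high byte comes first in memory.
So the memory order matches the most-significant-first order: 83 8A 89 B1 1E CF.

83 8A 89 B1 1E CF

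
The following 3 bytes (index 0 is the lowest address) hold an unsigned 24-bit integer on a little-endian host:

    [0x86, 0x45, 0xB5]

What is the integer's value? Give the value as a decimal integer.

11879814

Little-endian: lowest address holds the least-significant byte.
Reassemble most-significant byte first: B5 45 86 → 0xB54586.
0xB54586 = 11879814.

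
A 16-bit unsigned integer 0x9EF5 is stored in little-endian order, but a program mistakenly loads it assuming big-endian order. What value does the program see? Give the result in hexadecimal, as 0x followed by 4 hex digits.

0xF59E

Stored little-endian, the bytes at ascending addresses are F5 9E.
Read back as big-endian, the last byte is least significant, giving 0xF59E.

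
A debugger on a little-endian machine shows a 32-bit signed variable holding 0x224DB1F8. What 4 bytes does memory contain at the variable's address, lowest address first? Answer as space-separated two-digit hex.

F8 B1 4D 22

Split into bytes (most-significant first): 22 4D B1 F8.
Little-endian: lowest address holds the least-significant byte.
So at ascending addresses the bytes are F8 B1 4D 22.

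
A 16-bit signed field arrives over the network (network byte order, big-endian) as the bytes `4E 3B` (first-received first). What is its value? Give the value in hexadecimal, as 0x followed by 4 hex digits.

Big-endian stores the most-significant byte at the lowest address.
The bytes are already most-significant first: 0x4E3B.

0x4E3B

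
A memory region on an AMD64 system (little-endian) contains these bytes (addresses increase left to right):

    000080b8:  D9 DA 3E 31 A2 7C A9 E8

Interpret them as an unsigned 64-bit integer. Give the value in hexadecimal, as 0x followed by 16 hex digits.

Little-endian: lowest address holds the least-significant byte.
Reassemble most-significant byte first: E8 A9 7C A2 31 3E DA D9 → 0xE8A97CA2313EDAD9.

0xE8A97CA2313EDAD9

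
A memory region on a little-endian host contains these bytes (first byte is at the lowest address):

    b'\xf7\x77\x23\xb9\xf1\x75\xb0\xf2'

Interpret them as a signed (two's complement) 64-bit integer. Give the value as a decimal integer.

In little-endian order the low byte comes first in memory.
Reassemble most-significant byte first: F2 B0 75 F1 B9 23 77 F7 → 0xF2B075F1B92377F7.
Top bit is set, so as a signed 64-bit value this is 0xF2B075F1B92377F7 − 2^64 = -959137039576238089.

-959137039576238089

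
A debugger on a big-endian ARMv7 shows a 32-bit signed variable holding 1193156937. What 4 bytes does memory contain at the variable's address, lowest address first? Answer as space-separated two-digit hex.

47 1E 21 49

1193156937 in hexadecimal, padded to 32 bits, is 0x471E2149.
Split into bytes (most-significant first): 47 1E 21 49.
In big-endian order the high byte comes first in memory.
So the memory order matches the most-significant-first order: 47 1E 21 49.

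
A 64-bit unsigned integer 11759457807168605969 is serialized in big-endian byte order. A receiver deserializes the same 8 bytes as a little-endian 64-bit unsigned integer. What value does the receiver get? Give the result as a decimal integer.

11759457807168605969 in 64-bit hexadecimal is 0xA331FC92437A8F11.
Stored big-endian, the bytes at ascending addresses are A3 31 FC 92 43 7A 8F 11.
Read back as little-endian, the first byte is least significant, giving 0x118F7A4392FC31A3.
0x118F7A4392FC31A3 = 1265364450961797539.

1265364450961797539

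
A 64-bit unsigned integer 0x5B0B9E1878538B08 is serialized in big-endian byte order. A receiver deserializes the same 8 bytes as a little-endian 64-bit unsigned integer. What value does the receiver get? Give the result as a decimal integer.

615677549340396379

Stored big-endian, the bytes at ascending addresses are 5B 0B 9E 18 78 53 8B 08.
Read back as little-endian, the first byte is least significant, giving 0x088B5378189E0B5B.
0x088B5378189E0B5B = 615677549340396379.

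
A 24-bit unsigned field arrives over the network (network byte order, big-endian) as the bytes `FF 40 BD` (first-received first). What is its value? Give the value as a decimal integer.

16728253

Big-endian stores the most-significant byte at the lowest address.
The bytes are already most-significant first: 0xFF40BD.
0xFF40BD = 16728253.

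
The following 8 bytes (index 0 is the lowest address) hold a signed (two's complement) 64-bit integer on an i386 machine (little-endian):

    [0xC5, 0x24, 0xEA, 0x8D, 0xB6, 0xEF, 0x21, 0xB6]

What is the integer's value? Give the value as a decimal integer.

Little-endian stores the least-significant byte at the lowest address.
Reassemble most-significant byte first: B6 21 EF B6 8D EA 24 C5 → 0xB621EFB68DEA24C5.
Top bit is set, so as a signed 64-bit value this is 0xB621EFB68DEA24C5 − 2^64 = -5322709717231196987.

-5322709717231196987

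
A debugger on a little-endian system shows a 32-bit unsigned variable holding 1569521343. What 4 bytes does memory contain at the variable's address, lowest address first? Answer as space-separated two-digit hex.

BF FE 8C 5D

1569521343 in hexadecimal, padded to 32 bits, is 0x5D8CFEBF.
Split into bytes (most-significant first): 5D 8C FE BF.
Little-endian: lowest address holds the least-significant byte.
So at ascending addresses the bytes are BF FE 8C 5D.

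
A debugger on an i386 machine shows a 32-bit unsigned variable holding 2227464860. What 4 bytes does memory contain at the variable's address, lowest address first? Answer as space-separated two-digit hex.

2227464860 in hexadecimal, padded to 32 bits, is 0x84C46A9C.
Split into bytes (most-significant first): 84 C4 6A 9C.
In little-endian order the low byte comes first in memory.
So at ascending addresses the bytes are 9C 6A C4 84.

9C 6A C4 84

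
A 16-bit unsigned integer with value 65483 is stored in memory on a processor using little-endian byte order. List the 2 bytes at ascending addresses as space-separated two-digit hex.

CB FF

65483 in hexadecimal, padded to 16 bits, is 0xFFCB.
Split into bytes (most-significant first): FF CB.
In little-endian order the low byte comes first in memory.
So at ascending addresses the bytes are CB FF.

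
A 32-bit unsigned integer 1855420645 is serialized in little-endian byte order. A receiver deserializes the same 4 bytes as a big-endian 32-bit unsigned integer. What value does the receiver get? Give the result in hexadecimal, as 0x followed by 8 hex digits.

0xE578976E

1855420645 in 32-bit hexadecimal is 0x6E9778E5.
Stored little-endian, the bytes at ascending addresses are E5 78 97 6E.
Read back as big-endian, the last byte is least significant, giving 0xE578976E.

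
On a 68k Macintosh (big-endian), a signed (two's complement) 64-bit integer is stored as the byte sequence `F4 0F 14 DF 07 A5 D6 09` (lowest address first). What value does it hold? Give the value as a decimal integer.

-860446055665904119

Big-endian stores the most-significant byte at the lowest address.
The bytes are already most-significant first: 0xF40F14DF07A5D609.
Top bit is set, so as a signed 64-bit value this is 0xF40F14DF07A5D609 − 2^64 = -860446055665904119.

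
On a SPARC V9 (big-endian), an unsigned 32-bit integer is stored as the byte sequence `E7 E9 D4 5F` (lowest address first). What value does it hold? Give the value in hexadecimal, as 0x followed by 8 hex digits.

0xE7E9D45F

Big-endian stores the most-significant byte at the lowest address.
The bytes are already most-significant first: 0xE7E9D45F.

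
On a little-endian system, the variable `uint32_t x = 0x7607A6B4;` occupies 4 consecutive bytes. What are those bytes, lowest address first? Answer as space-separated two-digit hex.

Split into bytes (most-significant first): 76 07 A6 B4.
In little-endian order the low byte comes first in memory.
So at ascending addresses the bytes are B4 A6 07 76.

B4 A6 07 76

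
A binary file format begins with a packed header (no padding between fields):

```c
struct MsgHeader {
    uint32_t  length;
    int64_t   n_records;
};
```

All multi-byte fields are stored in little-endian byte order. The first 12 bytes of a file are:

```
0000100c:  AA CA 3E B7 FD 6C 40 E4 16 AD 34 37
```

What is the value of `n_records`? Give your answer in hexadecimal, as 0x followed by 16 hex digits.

`n_records` follows `length` (4 bytes), so it starts at byte offset 4 and occupies 8 bytes.
Bytes at offsets 4..11: FD 6C 40 E4 16 AD 34 37.
Little-endian: lowest address holds the least-significant byte.
Reassemble most-significant byte first: 37 34 AD 16 E4 40 6C FD → 0x3734AD16E4406CFD.

0x3734AD16E4406CFD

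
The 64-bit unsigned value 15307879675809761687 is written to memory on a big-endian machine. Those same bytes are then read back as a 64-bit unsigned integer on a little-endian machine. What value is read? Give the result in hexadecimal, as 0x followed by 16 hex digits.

0x970910E5758370D4

15307879675809761687 in 64-bit hexadecimal is 0xD4708375E5100997.
Stored big-endian, the bytes at ascending addresses are D4 70 83 75 E5 10 09 97.
Read back as little-endian, the first byte is least significant, giving 0x970910E5758370D4.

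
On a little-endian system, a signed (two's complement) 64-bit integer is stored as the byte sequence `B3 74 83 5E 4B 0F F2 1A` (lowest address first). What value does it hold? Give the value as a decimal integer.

1941631205732742323

Little-endian stores the least-significant byte at the lowest address.
Reassemble most-significant byte first: 1A F2 0F 4B 5E 83 74 B3 → 0x1AF20F4B5E8374B3.
0x1AF20F4B5E8374B3 = 1941631205732742323.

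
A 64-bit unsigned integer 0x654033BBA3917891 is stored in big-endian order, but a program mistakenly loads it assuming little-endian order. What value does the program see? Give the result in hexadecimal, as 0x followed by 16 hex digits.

0x917891A3BB334065

Stored big-endian, the bytes at ascending addresses are 65 40 33 BB A3 91 78 91.
Read back as little-endian, the first byte is least significant, giving 0x917891A3BB334065.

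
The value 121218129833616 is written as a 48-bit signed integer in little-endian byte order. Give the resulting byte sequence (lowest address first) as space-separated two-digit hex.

121218129833616 in hexadecimal, padded to 48 bits, is 0x6E3F4B91AE90.
Split into bytes (most-significant first): 6E 3F 4B 91 AE 90.
Little-endian: lowest address holds the least-significant byte.
So at ascending addresses the bytes are 90 AE 91 4B 3F 6E.

90 AE 91 4B 3F 6E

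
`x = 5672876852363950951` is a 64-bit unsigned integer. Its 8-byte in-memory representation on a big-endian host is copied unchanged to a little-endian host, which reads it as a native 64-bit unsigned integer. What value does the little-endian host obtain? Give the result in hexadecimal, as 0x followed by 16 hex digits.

5672876852363950951 in 64-bit hexadecimal is 0x4EBA1B70E7B07B67.
Stored big-endian, the bytes at ascending addresses are 4E BA 1B 70 E7 B0 7B 67.
Read back as little-endian, the first byte is least significant, giving 0x677BB0E7701BBA4E.

0x677BB0E7701BBA4E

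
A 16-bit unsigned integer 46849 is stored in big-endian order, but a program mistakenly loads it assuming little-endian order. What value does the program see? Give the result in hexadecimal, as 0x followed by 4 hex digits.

46849 in 16-bit hexadecimal is 0xB701.
Stored big-endian, the bytes at ascending addresses are B7 01.
Read back as little-endian, the first byte is least significant, giving 0x01B7.

0x01B7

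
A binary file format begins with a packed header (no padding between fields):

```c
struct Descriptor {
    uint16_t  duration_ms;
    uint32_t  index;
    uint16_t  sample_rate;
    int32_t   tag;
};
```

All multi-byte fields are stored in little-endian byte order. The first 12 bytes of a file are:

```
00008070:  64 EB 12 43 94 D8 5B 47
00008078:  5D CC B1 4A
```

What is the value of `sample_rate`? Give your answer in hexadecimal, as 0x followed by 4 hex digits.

0x475B

`sample_rate` follows `duration_ms` (2 B), `index` (4 B), so it starts at offset 2 + 4 = 6 and occupies 2 bytes.
Bytes at offsets 6..7: 5B 47.
Little-endian: lowest address holds the least-significant byte.
Reassemble most-significant byte first: 47 5B → 0x475B.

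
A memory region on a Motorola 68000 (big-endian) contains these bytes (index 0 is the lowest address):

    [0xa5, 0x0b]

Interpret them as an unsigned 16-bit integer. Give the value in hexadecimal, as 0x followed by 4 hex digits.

Big-endian: lowest address holds the most-significant byte.
The bytes are already most-significant first: 0xA50B.

0xA50B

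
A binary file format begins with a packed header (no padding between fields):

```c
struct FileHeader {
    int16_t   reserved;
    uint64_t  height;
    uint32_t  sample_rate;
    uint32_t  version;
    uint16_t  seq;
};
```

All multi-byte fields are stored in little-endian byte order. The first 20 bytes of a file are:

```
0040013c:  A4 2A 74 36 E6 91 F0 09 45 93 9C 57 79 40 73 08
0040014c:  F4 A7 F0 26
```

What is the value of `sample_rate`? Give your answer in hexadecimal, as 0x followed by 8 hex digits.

0x4079579C

`sample_rate` follows `reserved` (2 B), `height` (8 B), so it starts at offset 2 + 8 = 10 and occupies 4 bytes.
Bytes at offsets 10..13: 9C 57 79 40.
Little-endian stores the least-significant byte at the lowest address.
Reassemble most-significant byte first: 40 79 57 9C → 0x4079579C.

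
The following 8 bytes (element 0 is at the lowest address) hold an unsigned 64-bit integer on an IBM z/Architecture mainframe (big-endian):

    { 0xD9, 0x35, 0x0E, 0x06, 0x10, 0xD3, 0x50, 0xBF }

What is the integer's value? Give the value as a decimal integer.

15651431499210903743

Big-endian stores the most-significant byte at the lowest address.
The bytes are already most-significant first: 0xD9350E0610D350BF.
0xD9350E0610D350BF = 15651431499210903743.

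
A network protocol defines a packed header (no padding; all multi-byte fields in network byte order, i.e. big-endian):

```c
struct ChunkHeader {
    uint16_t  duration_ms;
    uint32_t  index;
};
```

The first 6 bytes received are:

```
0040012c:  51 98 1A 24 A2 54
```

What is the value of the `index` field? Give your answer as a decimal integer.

`index` follows `duration_ms` (2 bytes), so it starts at byte offset 2 and occupies 4 bytes.
Bytes at offsets 2..5: 1A 24 A2 54.
Big-endian: lowest address holds the most-significant byte.
The bytes are already most-significant first: 0x1A24A254.
0x1A24A254 = 438608468.

438608468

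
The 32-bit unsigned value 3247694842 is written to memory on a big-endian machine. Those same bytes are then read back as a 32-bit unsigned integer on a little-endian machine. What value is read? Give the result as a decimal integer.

4209218497

3247694842 in 32-bit hexadecimal is 0xC193E3FA.
Stored big-endian, the bytes at ascending addresses are C1 93 E3 FA.
Read back as little-endian, the first byte is least significant, giving 0xFAE393C1.
0xFAE393C1 = 4209218497.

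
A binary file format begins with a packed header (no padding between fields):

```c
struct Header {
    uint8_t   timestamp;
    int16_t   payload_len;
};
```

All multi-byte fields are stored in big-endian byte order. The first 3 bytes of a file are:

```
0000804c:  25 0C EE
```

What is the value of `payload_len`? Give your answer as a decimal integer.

3310

`payload_len` follows `timestamp` (1 byte), so it starts at byte offset 1 and occupies 2 bytes.
Bytes at offsets 1..2: 0C EE.
Big-endian: lowest address holds the most-significant byte.
The bytes are already most-significant first: 0x0CEE.
0x0CEE = 3310.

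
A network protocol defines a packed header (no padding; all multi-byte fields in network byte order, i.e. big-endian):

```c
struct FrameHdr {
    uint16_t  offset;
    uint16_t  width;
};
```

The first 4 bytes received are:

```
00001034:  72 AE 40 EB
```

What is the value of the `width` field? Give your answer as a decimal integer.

16619

`width` follows `offset` (2 bytes), so it starts at byte offset 2 and occupies 2 bytes.
Bytes at offsets 2..3: 40 EB.
Big-endian: lowest address holds the most-significant byte.
The bytes are already most-significant first: 0x40EB.
0x40EB = 16619.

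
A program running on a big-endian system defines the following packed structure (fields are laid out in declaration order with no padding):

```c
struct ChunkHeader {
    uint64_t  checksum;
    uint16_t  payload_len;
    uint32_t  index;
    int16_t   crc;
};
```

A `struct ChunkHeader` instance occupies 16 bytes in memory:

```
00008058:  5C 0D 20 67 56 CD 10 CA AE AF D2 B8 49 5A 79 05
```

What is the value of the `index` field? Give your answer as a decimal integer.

`index` follows `checksum` (8 B), `payload_len` (2 B), so it starts at offset 8 + 2 = 10 and occupies 4 bytes.
Bytes at offsets 10..13: D2 B8 49 5A.
Big-endian: lowest address holds the most-significant byte.
The bytes are already most-significant first: 0xD2B8495A.
0xD2B8495A = 3535292762.

3535292762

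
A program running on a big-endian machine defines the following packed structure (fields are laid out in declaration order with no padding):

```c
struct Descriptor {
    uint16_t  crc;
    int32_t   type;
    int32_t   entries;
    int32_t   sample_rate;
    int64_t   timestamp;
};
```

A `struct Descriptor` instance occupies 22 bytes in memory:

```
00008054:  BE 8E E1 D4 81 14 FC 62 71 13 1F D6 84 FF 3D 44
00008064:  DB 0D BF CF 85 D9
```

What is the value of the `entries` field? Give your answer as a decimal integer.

-60657389

`entries` follows `crc` (2 B), `type` (4 B), so it starts at offset 2 + 4 = 6 and occupies 4 bytes.
Bytes at offsets 6..9: FC 62 71 13.
Big-endian: lowest address holds the most-significant byte.
The bytes are already most-significant first: 0xFC627113.
Top bit is set, so as a signed 32-bit value this is 0xFC627113 − 2^32 = -60657389.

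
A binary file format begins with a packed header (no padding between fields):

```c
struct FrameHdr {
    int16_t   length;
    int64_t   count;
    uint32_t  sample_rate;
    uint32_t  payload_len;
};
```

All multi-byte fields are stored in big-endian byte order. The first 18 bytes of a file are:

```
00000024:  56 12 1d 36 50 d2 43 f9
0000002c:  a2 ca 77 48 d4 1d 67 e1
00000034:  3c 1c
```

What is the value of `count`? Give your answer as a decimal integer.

2104958739856073418

`count` follows `length` (2 bytes), so it starts at byte offset 2 and occupies 8 bytes.
Bytes at offsets 2..9: 1D 36 50 D2 43 F9 A2 CA.
Big-endian: lowest address holds the most-significant byte.
The bytes are already most-significant first: 0x1D3650D243F9A2CA.
0x1D3650D243F9A2CA = 2104958739856073418.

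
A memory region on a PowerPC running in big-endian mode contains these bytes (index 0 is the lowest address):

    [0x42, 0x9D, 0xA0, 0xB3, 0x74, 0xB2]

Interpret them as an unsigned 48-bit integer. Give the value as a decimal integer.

Big-endian: lowest address holds the most-significant byte.
The bytes are already most-significant first: 0x429DA0B374B2.
0x429DA0B374B2 = 73244773414066.

73244773414066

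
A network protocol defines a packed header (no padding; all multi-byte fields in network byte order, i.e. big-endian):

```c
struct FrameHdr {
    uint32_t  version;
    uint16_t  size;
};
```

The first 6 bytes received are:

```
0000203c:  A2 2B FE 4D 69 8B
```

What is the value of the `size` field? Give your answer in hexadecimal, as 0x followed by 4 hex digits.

0x698B

`size` follows `version` (4 bytes), so it starts at byte offset 4 and occupies 2 bytes.
Bytes at offsets 4..5: 69 8B.
Big-endian: lowest address holds the most-significant byte.
The bytes are already most-significant first: 0x698B.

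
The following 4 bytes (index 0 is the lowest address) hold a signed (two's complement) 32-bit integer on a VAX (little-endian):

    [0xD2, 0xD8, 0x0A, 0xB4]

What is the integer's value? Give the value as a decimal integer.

-1274357550

In little-endian order the low byte comes first in memory.
Reassemble most-significant byte first: B4 0A D8 D2 → 0xB40AD8D2.
Top bit is set, so as a signed 32-bit value this is 0xB40AD8D2 − 2^32 = -1274357550.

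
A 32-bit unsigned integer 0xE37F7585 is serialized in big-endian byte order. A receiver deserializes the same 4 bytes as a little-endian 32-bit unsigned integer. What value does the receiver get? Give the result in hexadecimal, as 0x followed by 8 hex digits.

0x85757FE3

Stored big-endian, the bytes at ascending addresses are E3 7F 75 85.
Read back as little-endian, the first byte is least significant, giving 0x85757FE3.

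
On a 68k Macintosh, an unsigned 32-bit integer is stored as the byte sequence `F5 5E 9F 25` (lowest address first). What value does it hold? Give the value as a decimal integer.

Big-endian: lowest address holds the most-significant byte.
The bytes are already most-significant first: 0xF55E9F25.
0xF55E9F25 = 4116619045.

4116619045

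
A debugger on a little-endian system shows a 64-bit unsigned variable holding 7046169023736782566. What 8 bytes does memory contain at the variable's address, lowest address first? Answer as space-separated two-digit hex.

7046169023736782566 in hexadecimal, padded to 64 bits, is 0x61C9056517311EE6.
Split into bytes (most-significant first): 61 C9 05 65 17 31 1E E6.
In little-endian order the low byte comes first in memory.
So at ascending addresses the bytes are E6 1E 31 17 65 05 C9 61.

E6 1E 31 17 65 05 C9 61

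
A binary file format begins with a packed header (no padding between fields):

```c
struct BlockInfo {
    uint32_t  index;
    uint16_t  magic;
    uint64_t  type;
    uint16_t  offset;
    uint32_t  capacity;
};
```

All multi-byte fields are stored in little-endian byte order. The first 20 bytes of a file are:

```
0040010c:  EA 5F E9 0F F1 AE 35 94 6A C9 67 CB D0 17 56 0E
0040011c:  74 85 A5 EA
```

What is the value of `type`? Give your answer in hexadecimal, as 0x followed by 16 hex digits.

`type` follows `index` (4 B), `magic` (2 B), so it starts at offset 4 + 2 = 6 and occupies 8 bytes.
Bytes at offsets 6..13: 35 94 6A C9 67 CB D0 17.
Little-endian: lowest address holds the least-significant byte.
Reassemble most-significant byte first: 17 D0 CB 67 C9 6A 94 35 → 0x17D0CB67C96A9435.

0x17D0CB67C96A9435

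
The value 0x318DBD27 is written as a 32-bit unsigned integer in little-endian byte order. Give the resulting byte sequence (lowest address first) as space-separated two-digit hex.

Split into bytes (most-significant first): 31 8D BD 27.
Little-endian: lowest address holds the least-significant byte.
So at ascending addresses the bytes are 27 BD 8D 31.

27 BD 8D 31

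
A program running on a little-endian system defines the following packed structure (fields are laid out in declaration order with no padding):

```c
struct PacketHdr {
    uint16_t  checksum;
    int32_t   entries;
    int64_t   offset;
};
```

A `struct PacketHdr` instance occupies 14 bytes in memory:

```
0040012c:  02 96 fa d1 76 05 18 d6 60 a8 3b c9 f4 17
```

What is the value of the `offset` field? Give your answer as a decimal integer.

`offset` follows `checksum` (2 B), `entries` (4 B), so it starts at offset 2 + 4 = 6 and occupies 8 bytes.
Bytes at offsets 6..13: 18 D6 60 A8 3B C9 F4 17.
Little-endian: lowest address holds the least-significant byte.
Reassemble most-significant byte first: 17 F4 C9 3B A8 60 D6 18 → 0x17F4C93BA860D618.
0x17F4C93BA860D618 = 1726225815254914584.

1726225815254914584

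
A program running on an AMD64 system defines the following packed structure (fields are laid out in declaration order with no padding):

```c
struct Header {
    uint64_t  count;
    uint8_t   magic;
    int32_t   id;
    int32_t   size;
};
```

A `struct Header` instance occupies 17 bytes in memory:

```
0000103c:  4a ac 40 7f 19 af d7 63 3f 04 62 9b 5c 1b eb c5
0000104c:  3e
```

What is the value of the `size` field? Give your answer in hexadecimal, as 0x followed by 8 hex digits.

`size` follows `count` (8 B), `magic` (1 B), `id` (4 B), so it starts at offset 8 + 1 + 4 = 13 and occupies 4 bytes.
Bytes at offsets 13..16: 1B EB C5 3E.
In little-endian order the low byte comes first in memory.
Reassemble most-significant byte first: 3E C5 EB 1B → 0x3EC5EB1B.

0x3EC5EB1B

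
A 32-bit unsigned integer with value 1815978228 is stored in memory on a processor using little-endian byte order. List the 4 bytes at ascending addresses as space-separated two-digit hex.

1815978228 in hexadecimal, padded to 32 bits, is 0x6C3DA0F4.
Split into bytes (most-significant first): 6C 3D A0 F4.
Little-endian: lowest address holds the least-significant byte.
So at ascending addresses the bytes are F4 A0 3D 6C.

F4 A0 3D 6C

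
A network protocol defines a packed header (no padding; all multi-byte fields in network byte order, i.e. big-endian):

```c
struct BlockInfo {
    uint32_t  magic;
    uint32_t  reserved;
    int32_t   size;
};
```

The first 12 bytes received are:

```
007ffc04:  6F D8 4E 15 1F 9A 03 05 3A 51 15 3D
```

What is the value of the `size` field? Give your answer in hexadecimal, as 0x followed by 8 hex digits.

0x3A51153D

`size` follows `magic` (4 B), `reserved` (4 B), so it starts at offset 4 + 4 = 8 and occupies 4 bytes.
Bytes at offsets 8..11: 3A 51 15 3D.
Big-endian: lowest address holds the most-significant byte.
The bytes are already most-significant first: 0x3A51153D.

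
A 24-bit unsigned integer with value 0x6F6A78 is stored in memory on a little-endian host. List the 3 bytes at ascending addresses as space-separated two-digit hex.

78 6A 6F

Split into bytes (most-significant first): 6F 6A 78.
Little-endian: lowest address holds the least-significant byte.
So at ascending addresses the bytes are 78 6A 6F.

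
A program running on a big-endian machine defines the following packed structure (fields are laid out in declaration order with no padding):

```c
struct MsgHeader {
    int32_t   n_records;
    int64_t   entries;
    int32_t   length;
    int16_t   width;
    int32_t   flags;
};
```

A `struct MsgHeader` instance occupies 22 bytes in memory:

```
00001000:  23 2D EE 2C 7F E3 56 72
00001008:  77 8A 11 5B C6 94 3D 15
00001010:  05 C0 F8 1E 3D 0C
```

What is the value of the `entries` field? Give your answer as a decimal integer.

9215304312161964379

`entries` follows `n_records` (4 bytes), so it starts at byte offset 4 and occupies 8 bytes.
Bytes at offsets 4..11: 7F E3 56 72 77 8A 11 5B.
In big-endian order the high byte comes first in memory.
The bytes are already most-significant first: 0x7FE35672778A115B.
0x7FE35672778A115B = 9215304312161964379.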